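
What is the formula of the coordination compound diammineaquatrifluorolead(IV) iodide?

Ligands: 3 fluoro (F, -1), 1 aqua (H2O, neutral), 2 ammine (NH3, neutral). Ligand charge sum = -3.
With Pb in oxidation state +4, the complex ion is [Pb...]^1+.
Charge balance with iodide (-1) requires 1 complex ion per 1 iodide.

[PbF3(H2O)(NH3)2]I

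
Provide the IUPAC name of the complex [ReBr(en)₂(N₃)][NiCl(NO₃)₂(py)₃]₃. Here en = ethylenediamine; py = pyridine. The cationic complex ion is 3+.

azidobromobis(ethylenediamine)rhenium(V) chlorodinitratotris(pyridine)nickelate(II)

The complex cation is given as 3+; its ligand charges sum to -2, so Re = +5.
With 3 anions per cation, each anion must be 3/3 = 1−.
Anion: ligand charges sum to -3; for the ion to be 1−, Ni = +2.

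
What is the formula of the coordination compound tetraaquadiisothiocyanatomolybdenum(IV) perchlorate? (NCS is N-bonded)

[Mo(H2O)4(NCS)2](ClO4)2

Ligands: 2 isothiocyanato (NCS, -1), 4 aqua (H2O, neutral). Ligand charge sum = -2.
With Mo in oxidation state +4, the complex ion is [Mo...]^2+.
Charge balance with perchlorate (-1) requires 1 complex ion per 2 perchlorate.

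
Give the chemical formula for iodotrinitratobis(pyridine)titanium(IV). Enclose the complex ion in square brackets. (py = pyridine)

Ligands: 3 nitrato (NO3, -1), 2 pyridine (py, neutral), 1 iodo (I, -1). Ligand charge sum = -4.
With Ti in oxidation state +4, the complex ion is [Ti...].

[TiI(NO3)3(py)2]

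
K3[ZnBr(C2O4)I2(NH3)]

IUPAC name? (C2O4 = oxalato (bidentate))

The 3 potassium counter-ions carry a total charge of +3, so each complex ion is 3−.
Ligand charges: 1×ammine (neutral), 1×oxalato (-2 each), 2×iodo (-1 each), 1×bromo (-1 each); total -5. So Zn + (-5) = 3−, giving Zn = +2.
The complex ion is anionic, so zinc takes the -ate form zincate(II).

potassium amminebromodiiodooxalatozincate(II)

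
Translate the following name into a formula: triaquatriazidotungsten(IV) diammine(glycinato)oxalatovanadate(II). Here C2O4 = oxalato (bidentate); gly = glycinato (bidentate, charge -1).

[W(H2O)3(N3)3][V(C2O4)(gly)(NH3)2]

Cation [W…]: ligand charges -3, W(IV) ⇒ ion charge 1+.
Anion [V…]: ligand charges -3, V(II) ⇒ ion charge 1−.
One 1+ cation balances one 1− anion.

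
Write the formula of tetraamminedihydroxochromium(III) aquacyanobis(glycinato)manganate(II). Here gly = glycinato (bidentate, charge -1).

Cation [Cr…]: ligand charges -2, Cr(III) ⇒ ion charge 1+.
Anion [Mn…]: ligand charges -3, Mn(II) ⇒ ion charge 1−.

[Cr(NH3)4(OH)2][Mn(CN)(gly)2(H2O)]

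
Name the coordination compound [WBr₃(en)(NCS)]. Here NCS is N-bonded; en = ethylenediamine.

tribromo(ethylenediamine)isothiocyanatotungsten(IV)

There is no counter-ion, so the complex is neutral overall.
Ligand charges: 1×isothiocyanato (-1 each), 3×bromo (-1 each), 1×ethylenediamine (neutral); total -4. So W + (-4) = 0, giving W = +4.
Ligands are named alphabetically: bromo before ethylenediamine before isothiocyanato.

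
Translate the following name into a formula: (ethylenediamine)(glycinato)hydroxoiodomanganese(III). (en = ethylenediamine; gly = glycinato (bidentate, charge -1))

[Mn(en)(gly)I(OH)]

Ligands: 1 iodo (I, -1), 1 hydroxo (OH, -1), 1 ethylenediamine (en, neutral), 1 glycinato (gly, -1). Ligand charge sum = -3.
With Mn in oxidation state +3, the complex ion is [Mn...].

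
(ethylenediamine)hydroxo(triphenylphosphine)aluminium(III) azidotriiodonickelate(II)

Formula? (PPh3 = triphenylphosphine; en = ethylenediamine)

[Al(en)(OH)(PPh3)][NiI3(N3)]

Cation [Al…]: ligand charges -1, Al(III) ⇒ ion charge 2+.
Anion [Ni…]: ligand charges -4, Ni(II) ⇒ ion charge 2−.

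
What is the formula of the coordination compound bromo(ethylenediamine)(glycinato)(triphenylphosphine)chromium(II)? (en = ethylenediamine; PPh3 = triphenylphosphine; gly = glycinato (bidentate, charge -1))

[CrBr(en)(gly)(PPh3)]

Ligands: 1 ethylenediamine (en, neutral), 1 bromo (Br, -1), 1 triphenylphosphine (PPh3, neutral), 1 glycinato (gly, -1). Ligand charge sum = -2.
With Cr in oxidation state +2, the complex ion is [Cr...].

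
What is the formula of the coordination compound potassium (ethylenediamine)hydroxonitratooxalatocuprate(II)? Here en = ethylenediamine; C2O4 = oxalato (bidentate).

K2[Cu(C2O4)(en)(NO3)(OH)]

Ligands: 1 hydroxo (OH, -1), 1 ethylenediamine (en, neutral), 1 oxalato (C2O4, -2), 1 nitrato (NO3, -1). Ligand charge sum = -4.
With Cu in oxidation state +2, the complex ion is [Cu...]^2−.
Charge balance with potassium (+1) requires 1 complex ion per 2 potassium.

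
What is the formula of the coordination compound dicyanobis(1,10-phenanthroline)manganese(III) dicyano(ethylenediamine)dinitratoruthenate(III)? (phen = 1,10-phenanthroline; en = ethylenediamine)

[Mn(CN)2(phen)2][Ru(CN)2(en)(NO3)2]

Cation [Mn…]: ligand charges -2, Mn(III) ⇒ ion charge 1+.
Anion [Ru…]: ligand charges -4, Ru(III) ⇒ ion charge 1−.
One 1+ cation balances one 1− anion.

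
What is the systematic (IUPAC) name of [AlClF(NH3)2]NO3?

diamminechlorofluoroaluminium(III) nitrate

The 1 nitrate counter-ion carries a total charge of -1, so each complex ion is 1+.
Ligand charges: 2×ammine (neutral), 1×fluoro (-1 each), 1×chloro (-1 each); total -2. So Al + (-2) = 1+, giving Al = +3.
Ligands are named alphabetically: ammine before chloro before fluoro.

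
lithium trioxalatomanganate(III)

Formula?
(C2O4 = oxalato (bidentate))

Li3[Mn(C2O4)3]

Ligands: 3 oxalato (C2O4, -2). Ligand charge sum = -6.
With Mn in oxidation state +3, the complex ion is [Mn...]^3−.
Charge balance with lithium (+1) requires 1 complex ion per 3 lithium.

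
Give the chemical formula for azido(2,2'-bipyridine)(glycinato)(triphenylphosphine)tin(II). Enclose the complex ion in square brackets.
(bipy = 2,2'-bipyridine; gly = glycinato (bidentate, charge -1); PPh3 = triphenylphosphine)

[Sn(bipy)(gly)(N3)(PPh3)]

Ligands: 1 azido (N3, -1), 1 2,2'-bipyridine (bipy, neutral), 1 glycinato (gly, -1), 1 triphenylphosphine (PPh3, neutral). Ligand charge sum = -2.
With Sn in oxidation state +2, the complex ion is [Sn...].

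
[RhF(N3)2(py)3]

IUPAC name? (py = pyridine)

There is no counter-ion, so the complex is neutral overall.
Ligand charges: 3×pyridine (neutral), 2×azido (-1 each), 1×fluoro (-1 each); total -3. So Rh + (-3) = 0, giving Rh = +3.
Ligands are named alphabetically: azido before fluoro before pyridine.

diazidofluorotris(pyridine)rhodium(III)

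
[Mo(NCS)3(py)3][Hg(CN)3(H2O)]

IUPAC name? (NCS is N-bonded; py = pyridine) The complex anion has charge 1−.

Both ions are complex: the cation is named first with the plain metal name, the anion second with the -ate form; each ion's ligands are alphabetised independently.
The complex anion is given as 1−; its ligand charges sum to -3, so Hg = +2.
A 1:1 salt means the cation carries the equal and opposite charge, 1+.
Cation: ligand charges sum to -3; for the ion to be 1+, Mo = +4.

triisothiocyanatotris(pyridine)molybdenum(IV) aquatricyanomercurate(II)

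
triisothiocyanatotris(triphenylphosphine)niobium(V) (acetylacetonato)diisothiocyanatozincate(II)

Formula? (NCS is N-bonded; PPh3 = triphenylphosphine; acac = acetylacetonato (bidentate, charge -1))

Cation [Nb…]: ligand charges -3, Nb(V) ⇒ ion charge 2+.
Anion [Zn…]: ligand charges -3, Zn(II) ⇒ ion charge 1−.
One 2+ cation requires 2 of the 1− anion.

[Nb(NCS)3(PPh3)3][Zn(acac)(NCS)2]2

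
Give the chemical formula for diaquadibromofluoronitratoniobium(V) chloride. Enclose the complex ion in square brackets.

[NbBr2F(H2O)2(NO3)]Cl

Ligands: 1 nitrato (NO3, -1), 2 aqua (H2O, neutral), 1 fluoro (F, -1), 2 bromo (Br, -1). Ligand charge sum = -4.
With Nb in oxidation state +5, the complex ion is [Nb...]^1+.
Charge balance with chloride (-1) requires 1 complex ion per 1 chloride.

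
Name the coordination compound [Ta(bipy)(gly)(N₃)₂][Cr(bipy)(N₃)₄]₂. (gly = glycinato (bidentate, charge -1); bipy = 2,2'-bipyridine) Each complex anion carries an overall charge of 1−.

diazido(2,2'-bipyridine)(glycinato)tantalum(V) tetraazido(2,2'-bipyridine)chromate(III)

The complex anion is given as 1−; its ligand charges sum to -4, so Cr = +3.
With 2 anions per cation, the cation must be 2×1 = 2+.
Cation: ligand charges sum to -3; for the ion to be 2+, Ta = +5.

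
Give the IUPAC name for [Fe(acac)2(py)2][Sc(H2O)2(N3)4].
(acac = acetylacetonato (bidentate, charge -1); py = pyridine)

Scandium is always +3 in its complexes; the anion's ligand charges sum to -4, so the complex anion is 1−.
A 1:1 salt means the cation carries the equal and opposite charge, 1+.
Cation: ligand charges sum to -2; for the ion to be 1+, Fe = +3.

bis(acetylacetonato)bis(pyridine)iron(III) diaquatetraazidoscandate(III)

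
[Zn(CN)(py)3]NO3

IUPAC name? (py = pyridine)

The 1 nitrate counter-ion carries a total charge of -1, so each complex ion is 1+.
Ligand charges: 3×pyridine (neutral), 1×cyano (-1 each); total -1. So Zn + (-1) = 1+, giving Zn = +2.
Ligands are named alphabetically: cyano before pyridine.

cyanotris(pyridine)zinc(II) nitrate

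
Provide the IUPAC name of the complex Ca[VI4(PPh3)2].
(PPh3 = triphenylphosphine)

calcium tetraiodobis(triphenylphosphine)vanadate(II)

The 1 calcium counter-ion carries a total charge of +2, so each complex ion is 2−.
Ligand charges: 2×triphenylphosphine (neutral), 4×iodo (-1 each); total -4. So V + (-4) = 2−, giving V = +2.
Ligands are named alphabetically: iodo before triphenylphosphine.
The complex ion is anionic, so vanadium takes the -ate form vanadate(II).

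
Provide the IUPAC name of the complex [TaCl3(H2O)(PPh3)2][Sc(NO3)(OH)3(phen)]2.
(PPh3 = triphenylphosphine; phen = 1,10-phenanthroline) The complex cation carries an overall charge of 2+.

aquatrichlorobis(triphenylphosphine)tantalum(V) trihydroxonitrato(1,10-phenanthroline)scandate(III)

Both ions are complex: the cation is named first with the plain metal name, the anion second with the -ate form; each ion's ligands are alphabetised independently.
The complex cation is given as 2+; its ligand charges sum to -3, so Ta = +5.
With 2 anions per cation, each anion must be 2/2 = 1−.
Anion: ligand charges sum to -4; for the ion to be 1−, Sc = +3.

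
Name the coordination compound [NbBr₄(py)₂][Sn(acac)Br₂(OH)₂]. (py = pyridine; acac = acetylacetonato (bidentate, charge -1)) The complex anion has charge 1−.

tetrabromobis(pyridine)niobium(V) (acetylacetonato)dibromodihydroxostannate(IV)

Both ions are complex: the cation is named first with the plain metal name, the anion second with the -ate form; each ion's ligands are alphabetised independently.
The complex anion is given as 1−; its ligand charges sum to -5, so Sn = +4.
A 1:1 salt means the cation carries the equal and opposite charge, 1+.
Cation: ligand charges sum to -4; for the ion to be 1+, Nb = +5.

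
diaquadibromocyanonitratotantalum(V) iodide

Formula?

[TaBr2(CN)(H2O)2(NO3)]I

Ligands: 1 cyano (CN, -1), 1 nitrato (NO3, -1), 2 aqua (H2O, neutral), 2 bromo (Br, -1). Ligand charge sum = -4.
Charge balance with iodide (-1) requires 1 complex ion per 1 iodide.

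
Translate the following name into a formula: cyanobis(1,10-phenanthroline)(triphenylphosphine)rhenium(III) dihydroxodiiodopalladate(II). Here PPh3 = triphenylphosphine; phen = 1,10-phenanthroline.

[Re(CN)(phen)2(PPh3)][PdI2(OH)2]

Cation [Re…]: ligand charges -1, Re(III) ⇒ ion charge 2+.
Anion [Pd…]: ligand charges -4, Pd(II) ⇒ ion charge 2−.
One 2+ cation balances one 2− anion.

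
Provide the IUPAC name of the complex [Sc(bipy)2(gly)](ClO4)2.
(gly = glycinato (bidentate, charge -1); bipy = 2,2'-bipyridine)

bis(2,2'-bipyridine)(glycinato)scandium(III) perchlorate

The 2 perchlorate counter-ions carry a total charge of -2, so each complex ion is 2+.
Ligand charges: 1×glycinato (-1 each), 2×2,2'-bipyridine (neutral); total -1. So Sc + (-1) = 2+, giving Sc = +3.
Ligands are named alphabetically: bipyridine before glycinato.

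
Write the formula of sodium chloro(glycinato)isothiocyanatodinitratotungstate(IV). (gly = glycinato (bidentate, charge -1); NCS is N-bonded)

Na[WCl(gly)(NCS)(NO3)2]

Ligands: 1 glycinato (gly, -1), 2 nitrato (NO3, -1), 1 isothiocyanato (NCS, -1), 1 chloro (Cl, -1). Ligand charge sum = -5.
With W in oxidation state +4, the complex ion is [W...]^1−.
Charge balance with sodium (+1) requires 1 complex ion per 1 sodium.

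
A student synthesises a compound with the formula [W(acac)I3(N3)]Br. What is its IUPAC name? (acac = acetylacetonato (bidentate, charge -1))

(acetylacetonato)azidotriiodotungsten(VI) bromide

The 1 bromide counter-ion carries a total charge of -1, so each complex ion is 1+.
Ligand charges: 1×azido (-1 each), 3×iodo (-1 each), 1×acetylacetonato (-1 each); total -5. So W + (-5) = 1+, giving W = +6.
Ligands are named alphabetically: acetylacetonato before azido before iodo.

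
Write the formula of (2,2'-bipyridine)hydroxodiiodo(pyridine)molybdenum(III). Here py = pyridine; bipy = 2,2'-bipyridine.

[Mo(bipy)I2(OH)(py)]

Ligands: 1 hydroxo (OH, -1), 1 pyridine (py, neutral), 1 2,2'-bipyridine (bipy, neutral), 2 iodo (I, -1). Ligand charge sum = -3.
With Mo in oxidation state +3, the complex ion is [Mo...].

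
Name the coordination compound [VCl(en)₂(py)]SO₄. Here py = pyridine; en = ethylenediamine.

chlorobis(ethylenediamine)(pyridine)vanadium(III) sulfate

The 1 sulfate counter-ion carries a total charge of -2, so each complex ion is 2+.
Ligand charges: 1×pyridine (neutral), 2×ethylenediamine (neutral), 1×chloro (-1 each); total -1. So V + (-1) = 2+, giving V = +3.
Ligands are named alphabetically: chloro before ethylenediamine before pyridine.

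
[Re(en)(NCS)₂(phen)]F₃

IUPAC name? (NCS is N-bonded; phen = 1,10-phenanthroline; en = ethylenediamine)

(ethylenediamine)diisothiocyanato(1,10-phenanthroline)rhenium(V) fluoride

The 3 fluoride counter-ions carry a total charge of -3, so each complex ion is 3+.
Ligand charges: 2×isothiocyanato (-1 each), 1×1,10-phenanthroline (neutral), 1×ethylenediamine (neutral); total -2. So Re + (-2) = 3+, giving Re = +5.
Ligands are named alphabetically: ethylenediamine before isothiocyanato before phenanthroline.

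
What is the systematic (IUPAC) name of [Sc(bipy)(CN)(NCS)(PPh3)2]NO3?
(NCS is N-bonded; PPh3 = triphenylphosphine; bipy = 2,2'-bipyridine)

The 1 nitrate counter-ion carries a total charge of -1, so each complex ion is 1+.
Ligand charges: 1×cyano (-1 each), 1×isothiocyanato (-1 each), 2×triphenylphosphine (neutral), 1×2,2'-bipyridine (neutral); total -2. So Sc + (-2) = 1+, giving Sc = +3.
Ligands are named alphabetically: bipyridine before cyano before isothiocyanato before triphenylphosphine.

(2,2'-bipyridine)cyanoisothiocyanatobis(triphenylphosphine)scandium(III) nitrate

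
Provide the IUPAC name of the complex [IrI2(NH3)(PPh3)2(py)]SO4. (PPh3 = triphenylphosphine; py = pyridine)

The 1 sulfate counter-ion carries a total charge of -2, so each complex ion is 2+.
Ligand charges: 1×ammine (neutral), 2×triphenylphosphine (neutral), 2×iodo (-1 each), 1×pyridine (neutral); total -2. So Ir + (-2) = 2+, giving Ir = +4.
Ligands are named alphabetically: ammine before iodo before pyridine before triphenylphosphine.

amminediiodo(pyridine)bis(triphenylphosphine)iridium(IV) sulfate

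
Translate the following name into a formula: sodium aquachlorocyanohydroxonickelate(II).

Ligands: 1 cyano (CN, -1), 1 aqua (H2O, neutral), 1 hydroxo (OH, -1), 1 chloro (Cl, -1). Ligand charge sum = -3.
With Ni in oxidation state +2, the complex ion is [Ni...]^1−.
Charge balance with sodium (+1) requires 1 complex ion per 1 sodium.

Na[NiCl(CN)(H2O)(OH)]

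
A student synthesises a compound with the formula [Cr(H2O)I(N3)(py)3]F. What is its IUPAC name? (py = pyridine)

aquaazidoiodotris(pyridine)chromium(III) fluoride

The 1 fluoride counter-ion carries a total charge of -1, so each complex ion is 1+.
Ligand charges: 3×pyridine (neutral), 1×azido (-1 each), 1×aqua (neutral), 1×iodo (-1 each); total -2. So Cr + (-2) = 1+, giving Cr = +3.
Ligands are named alphabetically: aqua before azido before iodo before pyridine.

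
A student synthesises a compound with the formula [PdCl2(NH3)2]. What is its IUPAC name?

There is no counter-ion, so the complex is neutral overall.
Ligand charges: 2×chloro (-1 each), 2×ammine (neutral); total -2. So Pd + (-2) = 0, giving Pd = +2.
Ligands are named alphabetically: ammine before chloro.

diamminedichloropalladium(II)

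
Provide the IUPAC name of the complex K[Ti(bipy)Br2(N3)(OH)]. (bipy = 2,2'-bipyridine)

potassium azido(2,2'-bipyridine)dibromohydroxotitanate(III)

The 1 potassium counter-ion carries a total charge of +1, so each complex ion is 1−.
Ligand charges: 2×bromo (-1 each), 1×2,2'-bipyridine (neutral), 1×azido (-1 each), 1×hydroxo (-1 each); total -4. So Ti + (-4) = 1−, giving Ti = +3.
The complex ion is anionic, so titanium takes the -ate form titanate(III).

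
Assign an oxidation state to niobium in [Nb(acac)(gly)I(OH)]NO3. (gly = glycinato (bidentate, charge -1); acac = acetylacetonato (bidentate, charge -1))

+5

1 nitrate outside the brackets (-1 each) → the complex ion is 1+.
Ligand charges: 1×gly = -1; 1×I = -1; 1×OH = -1; 1×acac = -1; sum -4.
Nb + (-4) = 1+ ⇒ Nb is +5.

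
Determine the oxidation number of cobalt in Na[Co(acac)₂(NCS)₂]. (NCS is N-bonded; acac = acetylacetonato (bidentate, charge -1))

1 sodium outside the brackets (+1 each) → the complex ion is 1−.
Ligand charges: 2×NCS = -2; 2×acac = -2; sum -4.
Co + (-4) = 1− ⇒ Co is +3.

+3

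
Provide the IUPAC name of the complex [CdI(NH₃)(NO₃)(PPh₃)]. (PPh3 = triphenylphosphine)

ammineiodonitrato(triphenylphosphine)cadmium(II)

There is no counter-ion, so the complex is neutral overall.
Ligand charges: 1×nitrato (-1 each), 1×triphenylphosphine (neutral), 1×iodo (-1 each), 1×ammine (neutral); total -2. So Cd + (-2) = 0, giving Cd = +2.
Ligands are named alphabetically: ammine before iodo before nitrato before triphenylphosphine.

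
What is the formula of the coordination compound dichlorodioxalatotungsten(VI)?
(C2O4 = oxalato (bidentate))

[W(C2O4)2Cl2]

Ligands: 2 chloro (Cl, -1), 2 oxalato (C2O4, -2). Ligand charge sum = -6.
With W in oxidation state +6, the complex ion is [W...].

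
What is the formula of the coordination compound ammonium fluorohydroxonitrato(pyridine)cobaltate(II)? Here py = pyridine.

Ligands: 1 fluoro (F, -1), 1 pyridine (py, neutral), 1 nitrato (NO3, -1), 1 hydroxo (OH, -1). Ligand charge sum = -3.
With Co in oxidation state +2, the complex ion is [Co...]^1−.
Charge balance with ammonium (+1) requires 1 complex ion per 1 ammonium.

NH4[CoF(NO3)(OH)(py)]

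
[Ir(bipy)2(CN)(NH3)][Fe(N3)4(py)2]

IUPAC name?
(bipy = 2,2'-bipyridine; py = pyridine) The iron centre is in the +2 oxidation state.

amminebis(2,2'-bipyridine)cyanoiridium(III) tetraazidobis(pyridine)ferrate(II)

Both ions are complex: the cation is named first with the plain metal name, the anion second with the -ate form; each ion's ligands are alphabetised independently.
Fe is given as +2; the anion's ligand charges sum to -4, so the complex anion is 2−.
A 1:1 salt means the cation carries the equal and opposite charge, 2+.
Cation: ligand charges sum to -1; for the ion to be 2+, Ir = +3.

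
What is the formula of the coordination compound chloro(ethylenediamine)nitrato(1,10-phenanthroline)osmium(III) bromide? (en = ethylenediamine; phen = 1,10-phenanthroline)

Ligands: 1 nitrato (NO3, -1), 1 ethylenediamine (en, neutral), 1 chloro (Cl, -1), 1 1,10-phenanthroline (phen, neutral). Ligand charge sum = -2.
With Os in oxidation state +3, the complex ion is [Os...]^1+.
Charge balance with bromide (-1) requires 1 complex ion per 1 bromide.

[OsCl(en)(NO3)(phen)]Br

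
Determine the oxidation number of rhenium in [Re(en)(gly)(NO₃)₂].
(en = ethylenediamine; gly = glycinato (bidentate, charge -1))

+3

No counter-ion: the bracketed complex is neutral.
Ligand charges: 2×NO3 = -2; 1×en neutral; 1×gly = -1; sum -3.
Re + (-3) = 0 ⇒ Re is +3.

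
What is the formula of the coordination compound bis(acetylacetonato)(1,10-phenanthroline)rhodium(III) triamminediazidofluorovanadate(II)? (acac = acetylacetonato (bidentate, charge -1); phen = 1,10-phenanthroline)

Cation [Rh…]: ligand charges -2, Rh(III) ⇒ ion charge 1+.
Anion [V…]: ligand charges -3, V(II) ⇒ ion charge 1−.
One 1+ cation balances one 1− anion.

[Rh(acac)2(phen)][VF(N3)2(NH3)3]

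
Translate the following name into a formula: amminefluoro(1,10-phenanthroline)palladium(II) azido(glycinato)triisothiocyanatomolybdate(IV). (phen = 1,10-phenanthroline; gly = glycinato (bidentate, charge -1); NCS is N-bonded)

[PdF(NH3)(phen)][Mo(gly)(N3)(NCS)3]

Cation [Pd…]: ligand charges -1, Pd(II) ⇒ ion charge 1+.
Anion [Mo…]: ligand charges -5, Mo(IV) ⇒ ion charge 1−.
One 1+ cation balances one 1− anion.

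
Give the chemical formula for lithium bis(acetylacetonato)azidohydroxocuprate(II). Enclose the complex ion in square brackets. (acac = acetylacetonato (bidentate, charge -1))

Ligands: 1 hydroxo (OH, -1), 1 azido (N3, -1), 2 acetylacetonato (acac, -1). Ligand charge sum = -4.
Charge balance with lithium (+1) requires 1 complex ion per 2 lithium.

Li2[Cu(acac)2(N3)(OH)]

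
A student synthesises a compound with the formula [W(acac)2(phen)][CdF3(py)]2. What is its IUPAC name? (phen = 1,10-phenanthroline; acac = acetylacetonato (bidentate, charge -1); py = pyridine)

Both ions are complex: the cation is named first with the plain metal name, the anion second with the -ate form; each ion's ligands are alphabetised independently.
Cadmium is always +2 in its complexes; the anion's ligand charges sum to -3, so the complex anion is 1−.
With 2 anions per cation, the cation must be 2×1 = 2+.
Cation: ligand charges sum to -2; for the ion to be 2+, W = +4.

bis(acetylacetonato)(1,10-phenanthroline)tungsten(IV) trifluoro(pyridine)cadmate(II)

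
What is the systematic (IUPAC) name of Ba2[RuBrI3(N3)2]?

The 2 barium counter-ions carry a total charge of +4, so each complex ion is 4−.
Ligand charges: 2×azido (-1 each), 1×bromo (-1 each), 3×iodo (-1 each); total -6. So Ru + (-6) = 4−, giving Ru = +2.
Ligands are named alphabetically: azido before bromo before iodo.
The complex ion is anionic, so ruthenium takes the -ate form ruthenate(II).

barium diazidobromotriiodoruthenate(II)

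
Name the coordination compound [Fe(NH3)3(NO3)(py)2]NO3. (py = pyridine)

The 1 nitrate counter-ion carries a total charge of -1, so each complex ion is 1+.
Ligand charges: 3×ammine (neutral), 2×pyridine (neutral), 1×nitrato (-1 each); total -1. So Fe + (-1) = 1+, giving Fe = +2.
Ligands are named alphabetically: ammine before nitrato before pyridine.

triamminenitratobis(pyridine)iron(II) nitrate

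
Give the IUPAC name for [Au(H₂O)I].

There is no counter-ion, so the complex is neutral overall.
Ligand charges: 1×iodo (-1 each), 1×aqua (neutral); total -1. So Au + (-1) = 0, giving Au = +1.
Ligands are named alphabetically: aqua before iodo.

aquaiodogold(I)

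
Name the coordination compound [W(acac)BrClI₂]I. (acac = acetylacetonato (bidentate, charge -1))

The 1 iodide counter-ion carries a total charge of -1, so each complex ion is 1+.
Ligand charges: 1×chloro (-1 each), 1×acetylacetonato (-1 each), 2×iodo (-1 each), 1×bromo (-1 each); total -5. So W + (-5) = 1+, giving W = +6.
Ligands are named alphabetically: acetylacetonato before bromo before chloro before iodo.

(acetylacetonato)bromochlorodiiodotungsten(VI) iodide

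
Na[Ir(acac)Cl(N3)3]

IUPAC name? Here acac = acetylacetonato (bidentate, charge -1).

sodium (acetylacetonato)triazidochloroiridate(IV)

The 1 sodium counter-ion carries a total charge of +1, so each complex ion is 1−.
Ligand charges: 1×acetylacetonato (-1 each), 3×azido (-1 each), 1×chloro (-1 each); total -5. So Ir + (-5) = 1−, giving Ir = +4.
Ligands are named alphabetically: acetylacetonato before azido before chloro.
The complex ion is anionic, so iridium takes the -ate form iridate(IV).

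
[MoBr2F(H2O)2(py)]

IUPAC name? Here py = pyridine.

diaquadibromofluoro(pyridine)molybdenum(III)

There is no counter-ion, so the complex is neutral overall.
Ligand charges: 2×bromo (-1 each), 2×aqua (neutral), 1×pyridine (neutral), 1×fluoro (-1 each); total -3. So Mo + (-3) = 0, giving Mo = +3.
Ligands are named alphabetically: aqua before bromo before fluoro before pyridine.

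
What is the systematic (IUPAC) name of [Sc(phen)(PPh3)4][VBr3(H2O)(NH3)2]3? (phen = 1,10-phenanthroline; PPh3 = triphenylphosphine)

(1,10-phenanthroline)tetrakis(triphenylphosphine)scandium(III) diammineaquatribromovanadate(II)

Both ions are complex: the cation is named first with the plain metal name, the anion second with the -ate form; each ion's ligands are alphabetised independently.
Scandium is always +3 in its complexes; the cation's ligand charges sum to 0, so the complex cation is 3+.
With 3 anions per cation, each anion must be 3/3 = 1−.
Anion: ligand charges sum to -3; for the ion to be 1−, V = +2.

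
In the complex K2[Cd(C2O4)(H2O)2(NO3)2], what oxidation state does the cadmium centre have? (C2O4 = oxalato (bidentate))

+2

2 potassium outside the brackets (+1 each) → the complex ion is 2−.
Ligand charges: 1×C2O4 = -2; 2×H2O neutral; 2×NO3 = -2; sum -4.
Cd + (-4) = 2− ⇒ Cd is +2.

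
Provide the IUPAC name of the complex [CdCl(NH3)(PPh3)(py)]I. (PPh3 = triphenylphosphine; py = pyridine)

amminechloro(pyridine)(triphenylphosphine)cadmium(II) iodide

The 1 iodide counter-ion carries a total charge of -1, so each complex ion is 1+.
Ligand charges: 1×ammine (neutral), 1×triphenylphosphine (neutral), 1×pyridine (neutral), 1×chloro (-1 each); total -1. So Cd + (-1) = 1+, giving Cd = +2.
Ligands are named alphabetically: ammine before chloro before pyridine before triphenylphosphine.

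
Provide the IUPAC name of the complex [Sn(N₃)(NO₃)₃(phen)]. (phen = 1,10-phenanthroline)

azidotrinitrato(1,10-phenanthroline)tin(IV)

There is no counter-ion, so the complex is neutral overall.
Ligand charges: 1×1,10-phenanthroline (neutral), 3×nitrato (-1 each), 1×azido (-1 each); total -4. So Sn + (-4) = 0, giving Sn = +4.
Ligands are named alphabetically: azido before nitrato before phenanthroline.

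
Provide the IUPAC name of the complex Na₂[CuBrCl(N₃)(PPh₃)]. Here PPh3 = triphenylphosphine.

The 2 sodium counter-ions carry a total charge of +2, so each complex ion is 2−.
Ligand charges: 1×bromo (-1 each), 1×chloro (-1 each), 1×azido (-1 each), 1×triphenylphosphine (neutral); total -3. So Cu + (-3) = 2−, giving Cu = +1.
Ligands are named alphabetically: azido before bromo before chloro before triphenylphosphine.
The complex ion is anionic, so copper takes the -ate form cuprate(I).

sodium azidobromochloro(triphenylphosphine)cuprate(I)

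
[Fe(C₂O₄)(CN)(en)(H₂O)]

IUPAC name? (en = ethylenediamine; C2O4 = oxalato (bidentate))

aquacyano(ethylenediamine)oxalatoiron(III)

There is no counter-ion, so the complex is neutral overall.
Ligand charges: 1×cyano (-1 each), 1×ethylenediamine (neutral), 1×oxalato (-2 each), 1×aqua (neutral); total -3. So Fe + (-3) = 0, giving Fe = +3.
Ligands are named alphabetically: aqua before cyano before ethylenediamine before oxalato.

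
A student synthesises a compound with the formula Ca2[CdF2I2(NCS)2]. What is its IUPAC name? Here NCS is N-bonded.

calcium difluorodiiododiisothiocyanatocadmate(II)

The 2 calcium counter-ions carry a total charge of +4, so each complex ion is 4−.
Ligand charges: 2×isothiocyanato (-1 each), 2×fluoro (-1 each), 2×iodo (-1 each); total -6. So Cd + (-6) = 4−, giving Cd = +2.
Ligands are named alphabetically: fluoro before iodo before isothiocyanato.
The complex ion is anionic, so cadmium takes the -ate form cadmate(II).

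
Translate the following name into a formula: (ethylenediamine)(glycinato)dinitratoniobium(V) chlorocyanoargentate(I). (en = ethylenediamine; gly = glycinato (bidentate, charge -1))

[Nb(en)(gly)(NO3)2][AgCl(CN)]2

Cation [Nb…]: ligand charges -3, Nb(V) ⇒ ion charge 2+.
Anion [Ag…]: ligand charges -2, Ag(I) ⇒ ion charge 1−.
One 2+ cation requires 2 of the 1− anion.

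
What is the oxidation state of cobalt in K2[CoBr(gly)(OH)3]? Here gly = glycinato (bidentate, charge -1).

+3

2 potassium outside the brackets (+1 each) → the complex ion is 2−.
Ligand charges: 3×OH = -3; 1×gly = -1; 1×Br = -1; sum -5.
Co + (-5) = 2− ⇒ Co is +3.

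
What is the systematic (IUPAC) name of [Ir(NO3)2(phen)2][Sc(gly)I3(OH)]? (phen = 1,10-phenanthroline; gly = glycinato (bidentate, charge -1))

Scandium is always +3 in its complexes; the anion's ligand charges sum to -5, so the complex anion is 2−.
A 1:1 salt means the cation carries the equal and opposite charge, 2+.
Cation: ligand charges sum to -2; for the ion to be 2+, Ir = +4.

dinitratobis(1,10-phenanthroline)iridium(IV) (glycinato)hydroxotriiodoscandate(III)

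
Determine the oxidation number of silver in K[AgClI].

1 potassium outside the brackets (+1 each) → the complex ion is 1−.
Ligand charges: 1×Cl = -1; 1×I = -1; sum -2.
Ag + (-2) = 1− ⇒ Ag is +1.

+1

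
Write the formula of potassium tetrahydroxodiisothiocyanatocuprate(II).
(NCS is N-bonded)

K4[Cu(NCS)2(OH)4]

Ligands: 2 isothiocyanato (NCS, -1), 4 hydroxo (OH, -1). Ligand charge sum = -6.
Charge balance with potassium (+1) requires 1 complex ion per 4 potassium.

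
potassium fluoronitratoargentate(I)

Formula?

Ligands: 1 nitrato (NO3, -1), 1 fluoro (F, -1). Ligand charge sum = -2.
With Ag in oxidation state +1, the complex ion is [Ag...]^1−.
Charge balance with potassium (+1) requires 1 complex ion per 1 potassium.

K[AgF(NO3)]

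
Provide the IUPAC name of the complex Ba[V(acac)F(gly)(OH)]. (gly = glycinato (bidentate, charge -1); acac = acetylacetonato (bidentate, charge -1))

barium (acetylacetonato)fluoro(glycinato)hydroxovanadate(II)

The 1 barium counter-ion carries a total charge of +2, so each complex ion is 2−.
Ligand charges: 1×fluoro (-1 each), 1×glycinato (-1 each), 1×hydroxo (-1 each), 1×acetylacetonato (-1 each); total -4. So V + (-4) = 2−, giving V = +2.
Ligands are named alphabetically: acetylacetonato before fluoro before glycinato before hydroxo.
The complex ion is anionic, so vanadium takes the -ate form vanadate(II).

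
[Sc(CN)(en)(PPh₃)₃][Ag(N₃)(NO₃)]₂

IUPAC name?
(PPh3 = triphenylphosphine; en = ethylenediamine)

Both ions are complex: the cation is named first with the plain metal name, the anion second with the -ate form; each ion's ligands are alphabetised independently.
Scandium is always +3 in its complexes; the cation's ligand charges sum to -1, so the complex cation is 2+.
With 2 anions per cation, each anion must be 2/2 = 1−.
Anion: ligand charges sum to -2; for the ion to be 1−, Ag = +1.

cyano(ethylenediamine)tris(triphenylphosphine)scandium(III) azidonitratoargentate(I)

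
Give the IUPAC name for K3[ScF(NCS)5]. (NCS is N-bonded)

The 3 potassium counter-ions carry a total charge of +3, so each complex ion is 3−.
Ligand charges: 5×isothiocyanato (-1 each), 1×fluoro (-1 each); total -6. So Sc + (-6) = 3−, giving Sc = +3.
Ligands are named alphabetically: fluoro before isothiocyanato.
The complex ion is anionic, so scandium takes the -ate form scandate(III).

potassium fluoropentaisothiocyanatoscandate(III)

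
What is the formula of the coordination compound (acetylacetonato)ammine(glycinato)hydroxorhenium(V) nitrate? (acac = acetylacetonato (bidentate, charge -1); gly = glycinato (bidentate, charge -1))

Ligands: 1 hydroxo (OH, -1), 1 ammine (NH3, neutral), 1 acetylacetonato (acac, -1), 1 glycinato (gly, -1). Ligand charge sum = -3.
With Re in oxidation state +5, the complex ion is [Re...]^2+.
Charge balance with nitrate (-1) requires 1 complex ion per 2 nitrate.

[Re(acac)(gly)(NH3)(OH)](NO3)2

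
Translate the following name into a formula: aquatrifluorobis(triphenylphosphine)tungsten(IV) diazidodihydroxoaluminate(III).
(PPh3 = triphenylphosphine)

[WF3(H2O)(PPh3)2][Al(N3)2(OH)2]

Cation [W…]: ligand charges -3, W(IV) ⇒ ion charge 1+.
Anion [Al…]: ligand charges -4, Al(III) ⇒ ion charge 1−.
One 1+ cation balances one 1− anion.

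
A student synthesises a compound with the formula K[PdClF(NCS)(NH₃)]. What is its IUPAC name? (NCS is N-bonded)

potassium amminechlorofluoroisothiocyanatopalladate(II)

The 1 potassium counter-ion carries a total charge of +1, so each complex ion is 1−.
Ligand charges: 1×ammine (neutral), 1×fluoro (-1 each), 1×isothiocyanato (-1 each), 1×chloro (-1 each); total -3. So Pd + (-3) = 1−, giving Pd = +2.
The complex ion is anionic, so palladium takes the -ate form palladate(II).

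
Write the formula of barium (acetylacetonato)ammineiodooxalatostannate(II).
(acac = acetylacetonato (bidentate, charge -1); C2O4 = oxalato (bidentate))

Ligands: 1 iodo (I, -1), 1 acetylacetonato (acac, -1), 1 oxalato (C2O4, -2), 1 ammine (NH3, neutral). Ligand charge sum = -4.
Charge balance with barium (+2) requires 1 complex ion per 1 barium.

Ba[Sn(acac)(C2O4)I(NH3)]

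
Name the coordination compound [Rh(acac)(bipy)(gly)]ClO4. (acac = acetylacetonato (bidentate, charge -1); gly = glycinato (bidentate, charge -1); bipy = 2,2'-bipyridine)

The 1 perchlorate counter-ion carries a total charge of -1, so each complex ion is 1+.
Ligand charges: 1×acetylacetonato (-1 each), 1×glycinato (-1 each), 1×2,2'-bipyridine (neutral); total -2. So Rh + (-2) = 1+, giving Rh = +3.
Ligands are named alphabetically: acetylacetonato before bipyridine before glycinato.

(acetylacetonato)(2,2'-bipyridine)(glycinato)rhodium(III) perchlorate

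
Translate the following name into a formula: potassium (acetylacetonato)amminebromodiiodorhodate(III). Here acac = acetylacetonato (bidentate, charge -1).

K[Rh(acac)BrI2(NH3)]

Ligands: 1 ammine (NH3, neutral), 1 acetylacetonato (acac, -1), 2 iodo (I, -1), 1 bromo (Br, -1). Ligand charge sum = -4.
With Rh in oxidation state +3, the complex ion is [Rh...]^1−.
Charge balance with potassium (+1) requires 1 complex ion per 1 potassium.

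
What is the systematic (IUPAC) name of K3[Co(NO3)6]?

potassium hexanitratocobaltate(III)

The 3 potassium counter-ions carry a total charge of +3, so each complex ion is 3−.
Ligand charges: 6×nitrato (-1 each); total -6. So Co + (-6) = 3−, giving Co = +3.
The complex ion is anionic, so cobalt takes the -ate form cobaltate(III).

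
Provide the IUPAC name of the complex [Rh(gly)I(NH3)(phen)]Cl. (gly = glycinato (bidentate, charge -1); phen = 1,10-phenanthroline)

ammine(glycinato)iodo(1,10-phenanthroline)rhodium(III) chloride

The 1 chloride counter-ion carries a total charge of -1, so each complex ion is 1+.
Ligand charges: 1×iodo (-1 each), 1×glycinato (-1 each), 1×ammine (neutral), 1×1,10-phenanthroline (neutral); total -2. So Rh + (-2) = 1+, giving Rh = +3.
Ligands are named alphabetically: ammine before glycinato before iodo before phenanthroline.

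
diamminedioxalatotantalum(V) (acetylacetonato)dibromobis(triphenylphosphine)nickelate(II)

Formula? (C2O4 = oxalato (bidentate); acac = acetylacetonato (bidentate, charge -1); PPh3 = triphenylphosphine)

[Ta(C2O4)2(NH3)2][Ni(acac)Br2(PPh3)2]

Cation [Ta…]: ligand charges -4, Ta(V) ⇒ ion charge 1+.
Anion [Ni…]: ligand charges -3, Ni(II) ⇒ ion charge 1−.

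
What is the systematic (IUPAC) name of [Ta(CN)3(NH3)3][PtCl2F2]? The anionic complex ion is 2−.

triamminetricyanotantalum(V) dichlorodifluoroplatinate(II)

Both ions are complex: the cation is named first with the plain metal name, the anion second with the -ate form; each ion's ligands are alphabetised independently.
The complex anion is given as 2−; its ligand charges sum to -4, so Pt = +2.
A 1:1 salt means the cation carries the equal and opposite charge, 2+.
Cation: ligand charges sum to -3; for the ion to be 2+, Ta = +5.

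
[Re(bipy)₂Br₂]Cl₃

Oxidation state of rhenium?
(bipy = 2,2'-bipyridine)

3 chloride outside the brackets (-1 each) → the complex ion is 3+.
Ligand charges: 2×bipy neutral; 2×Br = -2; sum -2.
Re + (-2) = 3+ ⇒ Re is +5.

+5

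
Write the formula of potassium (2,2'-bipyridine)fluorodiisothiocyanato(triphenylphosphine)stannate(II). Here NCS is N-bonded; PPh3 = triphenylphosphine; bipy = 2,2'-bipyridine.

Ligands: 1 fluoro (F, -1), 2 isothiocyanato (NCS, -1), 1 triphenylphosphine (PPh3, neutral), 1 2,2'-bipyridine (bipy, neutral). Ligand charge sum = -3.
With Sn in oxidation state +2, the complex ion is [Sn...]^1−.
Charge balance with potassium (+1) requires 1 complex ion per 1 potassium.

K[Sn(bipy)F(NCS)2(PPh3)]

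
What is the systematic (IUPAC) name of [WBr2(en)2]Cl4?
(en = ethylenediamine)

The 4 chloride counter-ions carry a total charge of -4, so each complex ion is 4+.
Ligand charges: 2×ethylenediamine (neutral), 2×bromo (-1 each); total -2. So W + (-2) = 4+, giving W = +6.
Ligands are named alphabetically: bromo before ethylenediamine.

dibromobis(ethylenediamine)tungsten(VI) chloride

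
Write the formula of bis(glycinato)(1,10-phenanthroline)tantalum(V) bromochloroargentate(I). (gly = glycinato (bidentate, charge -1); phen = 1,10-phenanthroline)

Cation [Ta…]: ligand charges -2, Ta(V) ⇒ ion charge 3+.
Anion [Ag…]: ligand charges -2, Ag(I) ⇒ ion charge 1−.
One 3+ cation requires 3 of the 1− anion.

[Ta(gly)2(phen)][AgBrCl]3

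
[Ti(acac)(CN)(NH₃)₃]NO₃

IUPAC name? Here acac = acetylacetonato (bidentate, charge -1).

The 1 nitrate counter-ion carries a total charge of -1, so each complex ion is 1+.
Ligand charges: 1×acetylacetonato (-1 each), 1×cyano (-1 each), 3×ammine (neutral); total -2. So Ti + (-2) = 1+, giving Ti = +3.
Ligands are named alphabetically: acetylacetonato before ammine before cyano.

(acetylacetonato)triamminecyanotitanium(III) nitrate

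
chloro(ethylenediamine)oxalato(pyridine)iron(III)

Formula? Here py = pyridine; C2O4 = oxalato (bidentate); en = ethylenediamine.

Ligands: 1 pyridine (py, neutral), 1 chloro (Cl, -1), 1 oxalato (C2O4, -2), 1 ethylenediamine (en, neutral). Ligand charge sum = -3.
With Fe in oxidation state +3, the complex ion is [Fe...].

[Fe(C2O4)Cl(en)(py)]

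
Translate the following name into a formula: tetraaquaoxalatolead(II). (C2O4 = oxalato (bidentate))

Ligands: 4 aqua (H2O, neutral), 1 oxalato (C2O4, -2). Ligand charge sum = -2.
With Pb in oxidation state +2, the complex ion is [Pb...].

[Pb(C2O4)(H2O)4]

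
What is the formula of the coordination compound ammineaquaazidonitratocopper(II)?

Ligands: 1 azido (N3, -1), 1 ammine (NH3, neutral), 1 nitrato (NO3, -1), 1 aqua (H2O, neutral). Ligand charge sum = -2.
With Cu in oxidation state +2, the complex ion is [Cu...].

[Cu(H2O)(N3)(NH3)(NO3)]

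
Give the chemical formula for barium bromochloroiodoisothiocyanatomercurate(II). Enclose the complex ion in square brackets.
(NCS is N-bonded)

Ba[HgBrClI(NCS)]

Ligands: 1 chloro (Cl, -1), 1 iodo (I, -1), 1 bromo (Br, -1), 1 isothiocyanato (NCS, -1). Ligand charge sum = -4.
Charge balance with barium (+2) requires 1 complex ion per 1 barium.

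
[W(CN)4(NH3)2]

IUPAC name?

diamminetetracyanotungsten(IV)

There is no counter-ion, so the complex is neutral overall.
Ligand charges: 2×ammine (neutral), 4×cyano (-1 each); total -4. So W + (-4) = 0, giving W = +4.
Ligands are named alphabetically: ammine before cyano.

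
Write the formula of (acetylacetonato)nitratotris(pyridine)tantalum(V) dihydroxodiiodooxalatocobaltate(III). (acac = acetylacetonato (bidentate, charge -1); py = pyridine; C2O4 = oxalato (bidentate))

[Ta(acac)(NO3)(py)3][Co(C2O4)I2(OH)2]

Cation [Ta…]: ligand charges -2, Ta(V) ⇒ ion charge 3+.
Anion [Co…]: ligand charges -6, Co(III) ⇒ ion charge 3−.
One 3+ cation balances one 3− anion.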